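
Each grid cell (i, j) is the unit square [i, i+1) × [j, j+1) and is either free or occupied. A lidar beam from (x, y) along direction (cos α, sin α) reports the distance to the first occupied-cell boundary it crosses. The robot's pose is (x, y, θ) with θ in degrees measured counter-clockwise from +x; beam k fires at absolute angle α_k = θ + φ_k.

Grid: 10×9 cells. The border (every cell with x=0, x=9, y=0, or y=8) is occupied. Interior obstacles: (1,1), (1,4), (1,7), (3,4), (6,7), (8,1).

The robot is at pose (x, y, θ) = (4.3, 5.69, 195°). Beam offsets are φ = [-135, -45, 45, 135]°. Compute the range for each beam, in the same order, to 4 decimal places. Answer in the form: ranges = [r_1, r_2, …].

ranges = [2.6674, 2.6558, 0.7967, 5.4271]

beam 1: φ=-135°, α=60°
  direction (0.5000, 0.8660); cell (4,5); t to first gridline: x 1.4000, y 0.3580 (then +2.0000 / +1.1547)
    (4,6) via y @ 0.3580
    (5,6) via x @ 1.4000
    (5,7) via y @ 1.5127
    (5,8) via y @ 2.6674  # hit
  → r_1 = 2.6674
beam 2: φ=-45°, α=150°
  direction (-0.8660, 0.5000); cell (4,5); t to first gridline: x 0.3464, y 0.6200 (then +1.1547 / +2.0000)
    (3,5) via x @ 0.3464
    (3,6) via y @ 0.6200
    (2,6) via x @ 1.5011
    (2,7) via y @ 2.6200
    (1,7) via x @ 2.6558  # hit
  → r_2 = 2.6558
beam 3: φ=45°, α=240°
  direction (-0.5000, -0.8660); cell (4,5); t to first gridline: x 0.6000, y 0.7967 (then +2.0000 / +1.1547)
    (3,5) via x @ 0.6000
    (3,4) via y @ 0.7967  # hit
  → r_3 = 0.7967
beam 4: φ=135°, α=330°
  direction (0.8660, -0.5000); cell (4,5); t to first gridline: x 0.8083, y 1.3800 (then +1.1547 / +2.0000)
    (5,5) via x @ 0.8083
    (5,4) via y @ 1.3800
    (6,4) via x @ 1.9630
    (7,4) via x @ 3.1177
    (7,3) via y @ 3.3800
    (8,3) via x @ 4.2724
    (8,2) via y @ 5.3800
    (9,2) via x @ 5.4271  # hit
  → r_4 = 5.4271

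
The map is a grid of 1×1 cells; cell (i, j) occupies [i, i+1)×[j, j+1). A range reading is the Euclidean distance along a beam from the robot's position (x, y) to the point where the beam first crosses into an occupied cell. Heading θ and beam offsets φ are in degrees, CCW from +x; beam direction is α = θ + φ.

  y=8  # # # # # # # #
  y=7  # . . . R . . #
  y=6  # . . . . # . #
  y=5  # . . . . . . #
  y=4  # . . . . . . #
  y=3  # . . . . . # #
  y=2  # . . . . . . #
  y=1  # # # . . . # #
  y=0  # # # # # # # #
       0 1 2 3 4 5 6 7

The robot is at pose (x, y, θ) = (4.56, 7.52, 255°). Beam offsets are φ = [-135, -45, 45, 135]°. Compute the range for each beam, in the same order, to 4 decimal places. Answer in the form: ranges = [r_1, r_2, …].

beam 1: φ=-135°, α=120°
  cosα=-0.5000 sinα=0.8660 | (4,7) | tMaxX 1.1200 tMaxY 0.5543 | tΔX 2.0000 tΔY 1.1547
    t=0.5543 [y] (4,8) — stop
  → r_1 = 0.5543
beam 2: φ=-45°, α=210°
  cosα=-0.8660 sinα=-0.5000 | (4,7) | tMaxX 0.6466 tMaxY 1.0400 | tΔX 1.1547 tΔY 2.0000
    t=0.6466 [x] (3,7)
    t=1.0400 [y] (3,6)
    t=1.8013 [x] (2,6)
    t=2.9560 [x] (1,6)
    t=3.0400 [y] (1,5)
    t=4.1107 [x] (0,5) — stop
  → r_2 = 4.1107
beam 3: φ=45°, α=300°
  cosα=0.5000 sinα=-0.8660 | (4,7) | tMaxX 0.8800 tMaxY 0.6004 | tΔX 2.0000 tΔY 1.1547
    t=0.6004 [y] (4,6)
    t=0.8800 [x] (5,6) — stop
  → r_3 = 0.8800
beam 4: φ=135°, α=30°
  cosα=0.8660 sinα=0.5000 | (4,7) | tMaxX 0.5081 tMaxY 0.9600 | tΔX 1.1547 tΔY 2.0000
    t=0.5081 [x] (5,7)
    t=0.9600 [y] (5,8) — stop
  → r_4 = 0.9600

ranges = [0.5543, 4.1107, 0.8800, 0.9600]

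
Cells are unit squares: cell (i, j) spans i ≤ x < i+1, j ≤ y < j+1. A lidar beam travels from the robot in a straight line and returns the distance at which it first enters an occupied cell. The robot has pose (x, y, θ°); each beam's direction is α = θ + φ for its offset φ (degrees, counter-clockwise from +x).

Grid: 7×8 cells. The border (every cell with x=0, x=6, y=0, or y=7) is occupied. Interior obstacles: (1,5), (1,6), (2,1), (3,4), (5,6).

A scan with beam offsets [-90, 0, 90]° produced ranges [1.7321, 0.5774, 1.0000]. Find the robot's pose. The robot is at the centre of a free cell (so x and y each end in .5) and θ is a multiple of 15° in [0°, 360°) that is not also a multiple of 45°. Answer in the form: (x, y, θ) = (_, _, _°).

Candidates: 25 free-cell centres × 16 headings = 400 poses. Raycast each; keep the one whose scan matches to 4 dp.
  (2.5, 4.5, 75°): beam 1 = 0.5176 ≠ 1.7321 ✗
  (5.5, 1.5, 150°): beam 1 = 1.0000 ≠ 1.7321 ✗
  (3.5, 3.5, 75°): beam 1 = 2.5882 ≠ 1.7321 ✗
  (4.5, 5.5, 30°): beam 1 = 3.0000 ≠ 1.7321 ✗
  (2.5, 3.5, 255°): beam 1 = 1.5529 ≠ 1.7321 ✗
  …
  (5.5, 2.5, 330°): r_1=1.7321, r_2=0.5774, r_3=1.0000 — all match ✓
Only this pose fits every beam.

(x, y, θ) = (5.5, 2.5, 330°)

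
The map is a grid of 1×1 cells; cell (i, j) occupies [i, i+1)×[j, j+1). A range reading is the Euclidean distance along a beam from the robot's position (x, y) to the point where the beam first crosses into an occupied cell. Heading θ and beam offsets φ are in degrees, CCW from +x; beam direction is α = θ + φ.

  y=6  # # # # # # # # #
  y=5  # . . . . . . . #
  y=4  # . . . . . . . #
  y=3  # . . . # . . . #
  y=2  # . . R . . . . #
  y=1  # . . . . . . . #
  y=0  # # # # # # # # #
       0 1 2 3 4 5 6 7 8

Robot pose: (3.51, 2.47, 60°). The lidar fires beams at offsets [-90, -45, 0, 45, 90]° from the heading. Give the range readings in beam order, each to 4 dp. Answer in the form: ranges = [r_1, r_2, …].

ranges = [2.9400, 4.6484, 0.9800, 3.6545, 2.8983]

beam 1: φ=-90°, α=330°
  dir = (cos 330°, sin 330°) = (0.8660, -0.5000); from cell (3,2)
  next x-line at t=0.5658, next y-line at t=0.9400; Δt_x=1.1547, Δt_y=2.0000
    x: enter (4,2) at t=0.5658
    y: enter (4,1) at t=0.9400
    x: enter (5,1) at t=1.7205
    x: enter (6,1) at t=2.8752
    y: enter (6,0) at t=2.9400 ← occupied
  → r_1 = 2.9400
beam 2: φ=-45°, α=15°
  dir = (cos 15°, sin 15°) = (0.9659, 0.2588); from cell (3,2)
  next x-line at t=0.5073, next y-line at t=2.0478; Δt_x=1.0353, Δt_y=3.8637
    x: enter (4,2) at t=0.5073
    x: enter (5,2) at t=1.5426
    y: enter (5,3) at t=2.0478
    x: enter (6,3) at t=2.5778
    x: enter (7,3) at t=3.6131
    x: enter (8,3) at t=4.6484 ← occupied
  → r_2 = 4.6484
beam 3: φ=0°, α=60°
  dir = (cos 60°, sin 60°) = (0.5000, 0.8660); from cell (3,2)
  next x-line at t=0.9800, next y-line at t=0.6120; Δt_x=2.0000, Δt_y=1.1547
    y: enter (3,3) at t=0.6120
    x: enter (4,3) at t=0.9800 ← occupied
  → r_3 = 0.9800
beam 4: φ=45°, α=105°
  dir = (cos 105°, sin 105°) = (-0.2588, 0.9659); from cell (3,2)
  next x-line at t=1.9705, next y-line at t=0.5487; Δt_x=3.8637, Δt_y=1.0353
    y: enter (3,3) at t=0.5487
    y: enter (3,4) at t=1.5840
    x: enter (2,4) at t=1.9705
    y: enter (2,5) at t=2.6192
    y: enter (2,6) at t=3.6545 ← occupied
  → r_4 = 3.6545
beam 5: φ=90°, α=150°
  dir = (cos 150°, sin 150°) = (-0.8660, 0.5000); from cell (3,2)
  next x-line at t=0.5889, next y-line at t=1.0600; Δt_x=1.1547, Δt_y=2.0000
    x: enter (2,2) at t=0.5889
    y: enter (2,3) at t=1.0600
    x: enter (1,3) at t=1.7436
    x: enter (0,3) at t=2.8983 ← occupied
  → r_5 = 2.8983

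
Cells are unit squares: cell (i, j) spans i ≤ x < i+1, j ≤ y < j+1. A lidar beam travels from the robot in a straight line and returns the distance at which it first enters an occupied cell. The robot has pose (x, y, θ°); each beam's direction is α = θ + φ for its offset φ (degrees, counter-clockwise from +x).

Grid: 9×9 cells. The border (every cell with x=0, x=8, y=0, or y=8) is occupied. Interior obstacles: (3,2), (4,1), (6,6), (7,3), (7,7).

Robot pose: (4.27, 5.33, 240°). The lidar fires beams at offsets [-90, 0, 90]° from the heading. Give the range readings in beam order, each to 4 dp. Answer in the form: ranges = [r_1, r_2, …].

beam 1: φ=-90°, α=150°
  cosα=-0.8660 sinα=0.5000 | (4,5) | tMaxX 0.3118 tMaxY 1.3400 | tΔX 1.1547 tΔY 2.0000
    t=0.3118 [x] (3,5)
    t=1.3400 [y] (3,6)
    t=1.4665 [x] (2,6)
    t=2.6212 [x] (1,6)
    t=3.3400 [y] (1,7)
    t=3.7759 [x] (0,7) — stop
  → r_1 = 3.7759
beam 2: φ=0°, α=240°
  cosα=-0.5000 sinα=-0.8660 | (4,5) | tMaxX 0.5400 tMaxY 0.3811 | tΔX 2.0000 tΔY 1.1547
    t=0.3811 [y] (4,4)
    t=0.5400 [x] (3,4)
    t=1.5358 [y] (3,3)
    t=2.5400 [x] (2,3)
    t=2.6905 [y] (2,2)
    t=3.8452 [y] (2,1)
    t=4.5400 [x] (1,1)
    t=4.9999 [y] (1,0) — stop
  → r_2 = 4.9999
beam 3: φ=90°, α=330°
  cosα=0.8660 sinα=-0.5000 | (4,5) | tMaxX 0.8429 tMaxY 0.6600 | tΔX 1.1547 tΔY 2.0000
    t=0.6600 [y] (4,4)
    t=0.8429 [x] (5,4)
    t=1.9976 [x] (6,4)
    t=2.6600 [y] (6,3)
    t=3.1523 [x] (7,3) — stop
  → r_3 = 3.1523

ranges = [3.7759, 4.9999, 3.1523]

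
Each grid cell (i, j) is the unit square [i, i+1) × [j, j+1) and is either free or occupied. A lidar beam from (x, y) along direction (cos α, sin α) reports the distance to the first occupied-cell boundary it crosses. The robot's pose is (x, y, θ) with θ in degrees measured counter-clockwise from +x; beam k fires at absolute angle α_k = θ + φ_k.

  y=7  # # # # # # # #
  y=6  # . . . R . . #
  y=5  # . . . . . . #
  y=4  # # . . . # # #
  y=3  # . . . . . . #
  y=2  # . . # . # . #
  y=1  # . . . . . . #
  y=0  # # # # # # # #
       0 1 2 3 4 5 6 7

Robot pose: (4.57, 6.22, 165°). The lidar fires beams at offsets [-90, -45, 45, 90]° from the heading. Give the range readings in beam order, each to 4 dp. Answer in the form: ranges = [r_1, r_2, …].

ranges = [0.8075, 0.9007, 2.9676, 3.3336]

beam 1: φ=-90°, α=75°
  cosα=0.2588 sinα=0.9659 | (4,6) | tMaxX 1.6614 tMaxY 0.8075 | tΔX 3.8637 tΔY 1.0353
    t=0.8075 [y] (4,7) — stop
  → r_1 = 0.8075
beam 2: φ=-45°, α=120°
  cosα=-0.5000 sinα=0.8660 | (4,6) | tMaxX 1.1400 tMaxY 0.9007 | tΔX 2.0000 tΔY 1.1547
    t=0.9007 [y] (4,7) — stop
  → r_2 = 0.9007
beam 3: φ=45°, α=210°
  cosα=-0.8660 sinα=-0.5000 | (4,6) | tMaxX 0.6582 tMaxY 0.4400 | tΔX 1.1547 tΔY 2.0000
    t=0.4400 [y] (4,5)
    t=0.6582 [x] (3,5)
    t=1.8129 [x] (2,5)
    t=2.4400 [y] (2,4)
    t=2.9676 [x] (1,4) — stop
  → r_3 = 2.9676
beam 4: φ=90°, α=255°
  cosα=-0.2588 sinα=-0.9659 | (4,6) | tMaxX 2.2023 tMaxY 0.2278 | tΔX 3.8637 tΔY 1.0353
    t=0.2278 [y] (4,5)
    t=1.2630 [y] (4,4)
    t=2.2023 [x] (3,4)
    t=2.2983 [y] (3,3)
    t=3.3336 [y] (3,2) — stop
  → r_4 = 3.3336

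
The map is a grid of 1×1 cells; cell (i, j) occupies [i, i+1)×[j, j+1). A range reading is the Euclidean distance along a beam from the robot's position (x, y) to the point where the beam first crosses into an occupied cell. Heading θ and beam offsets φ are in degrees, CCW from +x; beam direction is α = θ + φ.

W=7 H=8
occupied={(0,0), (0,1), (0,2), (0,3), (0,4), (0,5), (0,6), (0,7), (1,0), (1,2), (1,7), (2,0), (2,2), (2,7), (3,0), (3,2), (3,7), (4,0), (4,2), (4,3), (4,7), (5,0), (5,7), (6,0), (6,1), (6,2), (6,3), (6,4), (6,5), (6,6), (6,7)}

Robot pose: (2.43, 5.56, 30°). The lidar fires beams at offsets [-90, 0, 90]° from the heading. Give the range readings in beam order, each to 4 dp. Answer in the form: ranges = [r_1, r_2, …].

beam 1: φ=-90°, α=300°
  d=(0.5000,-0.8660)  start (2,5)  tX=1.1400 tY=0.6466  stride 1/|dx|=2.0000 1/|dy|=1.1547
    cross y-line → (2,4), t=0.6466
    cross x-line → (3,4), t=1.1400
    cross y-line → (3,3), t=1.8013
    cross y-line → (3,2), t=2.9560 (wall)
  → r_1 = 2.9560
beam 2: φ=0°, α=30°
  d=(0.8660,0.5000)  start (2,5)  tX=0.6582 tY=0.8800  stride 1/|dx|=1.1547 1/|dy|=2.0000
    cross x-line → (3,5), t=0.6582
    cross y-line → (3,6), t=0.8800
    cross x-line → (4,6), t=1.8129
    cross y-line → (4,7), t=2.8800 (wall)
  → r_2 = 2.8800
beam 3: φ=90°, α=120°
  d=(-0.5000,0.8660)  start (2,5)  tX=0.8600 tY=0.5081  stride 1/|dx|=2.0000 1/|dy|=1.1547
    cross y-line → (2,6), t=0.5081
    cross x-line → (1,6), t=0.8600
    cross y-line → (1,7), t=1.6628 (wall)
  → r_3 = 1.6628

ranges = [2.9560, 2.8800, 1.6628]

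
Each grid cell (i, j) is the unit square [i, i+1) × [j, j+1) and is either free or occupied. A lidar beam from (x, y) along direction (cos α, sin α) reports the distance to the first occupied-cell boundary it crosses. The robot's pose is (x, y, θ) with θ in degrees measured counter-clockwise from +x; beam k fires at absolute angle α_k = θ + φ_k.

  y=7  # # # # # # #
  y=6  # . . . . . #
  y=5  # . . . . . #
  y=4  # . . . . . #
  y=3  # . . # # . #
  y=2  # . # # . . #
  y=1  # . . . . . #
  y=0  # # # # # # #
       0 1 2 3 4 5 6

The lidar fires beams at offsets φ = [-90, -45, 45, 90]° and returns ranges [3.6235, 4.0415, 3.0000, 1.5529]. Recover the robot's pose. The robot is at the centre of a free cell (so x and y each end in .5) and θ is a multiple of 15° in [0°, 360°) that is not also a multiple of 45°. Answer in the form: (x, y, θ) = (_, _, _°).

(x, y, θ) = (4.5, 5.5, 255°)

The pose lattice has 26·16 = 416 candidates. Test each by forward raycasting.
  (1.5, 4.5, 330°): beam 1 = 1.0000 ≠ 3.6235 ✗
  (2.5, 5.5, 285°): beam 1 = 1.5529 ≠ 3.6235 ✗
  (3.5, 1.5, 300°): beam 1 = 1.0000 ≠ 3.6235 ✗
  (4.5, 4.5, 75°): beam 1 = 1.5529 ≠ 3.6235 ✗
  …
  (4.5, 5.5, 255°): r_1=3.6235, r_2=4.0415, r_3=3.0000, r_4=1.5529 — all match ✓
No second candidate reproduces the full scan.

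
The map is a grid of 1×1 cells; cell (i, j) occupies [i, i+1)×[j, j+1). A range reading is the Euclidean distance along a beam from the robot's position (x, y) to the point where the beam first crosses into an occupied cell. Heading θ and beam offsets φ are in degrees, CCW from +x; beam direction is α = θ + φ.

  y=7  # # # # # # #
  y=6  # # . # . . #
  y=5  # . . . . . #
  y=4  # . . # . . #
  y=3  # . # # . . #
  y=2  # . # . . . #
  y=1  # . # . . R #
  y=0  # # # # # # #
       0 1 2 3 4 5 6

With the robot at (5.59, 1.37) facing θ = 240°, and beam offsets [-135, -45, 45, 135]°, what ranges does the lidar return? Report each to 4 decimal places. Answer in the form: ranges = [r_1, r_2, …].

ranges = [5.8286, 1.4296, 0.3831, 0.4245]

beam 1: φ=-135°, α=105°
  dir = (cos 105°, sin 105°) = (-0.2588, 0.9659); from cell (5,1)
  next x-line at t=2.2796, next y-line at t=0.6522; Δt_x=3.8637, Δt_y=1.0353
    y: enter (5,2) at t=0.6522
    y: enter (5,3) at t=1.6875
    x: enter (4,3) at t=2.2796
    y: enter (4,4) at t=2.7228
    y: enter (4,5) at t=3.7581
    y: enter (4,6) at t=4.7933
    y: enter (4,7) at t=5.8286 ← occupied
  → r_1 = 5.8286
beam 2: φ=-45°, α=195°
  dir = (cos 195°, sin 195°) = (-0.9659, -0.2588); from cell (5,1)
  next x-line at t=0.6108, next y-line at t=1.4296; Δt_x=1.0353, Δt_y=3.8637
    x: enter (4,1) at t=0.6108
    y: enter (4,0) at t=1.4296 ← occupied
  → r_2 = 1.4296
beam 3: φ=45°, α=285°
  dir = (cos 285°, sin 285°) = (0.2588, -0.9659); from cell (5,1)
  next x-line at t=1.5841, next y-line at t=0.3831; Δt_x=3.8637, Δt_y=1.0353
    y: enter (5,0) at t=0.3831 ← occupied
  → r_3 = 0.3831
beam 4: φ=135°, α=15°
  dir = (cos 15°, sin 15°) = (0.9659, 0.2588); from cell (5,1)
  next x-line at t=0.4245, next y-line at t=2.4341; Δt_x=1.0353, Δt_y=3.8637
    x: enter (6,1) at t=0.4245 ← occupied
  → r_4 = 0.4245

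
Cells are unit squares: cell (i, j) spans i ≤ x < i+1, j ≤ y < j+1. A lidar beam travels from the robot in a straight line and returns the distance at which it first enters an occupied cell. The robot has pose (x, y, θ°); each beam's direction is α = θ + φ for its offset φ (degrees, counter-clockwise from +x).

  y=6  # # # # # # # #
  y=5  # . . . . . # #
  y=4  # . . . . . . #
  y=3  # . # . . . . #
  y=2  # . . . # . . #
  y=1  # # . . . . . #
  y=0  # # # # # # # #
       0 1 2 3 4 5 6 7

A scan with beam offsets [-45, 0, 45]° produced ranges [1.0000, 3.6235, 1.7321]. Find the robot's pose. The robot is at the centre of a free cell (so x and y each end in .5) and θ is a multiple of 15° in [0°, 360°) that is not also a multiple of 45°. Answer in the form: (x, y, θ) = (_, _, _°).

(x, y, θ) = (3.5, 4.5, 255°)

The pose lattice has 26·16 = 416 candidates. Test each by forward raycasting.
  (3.5, 2.5, 120°): beam 1 = 3.6235 ≠ 1.0000 ✗
  (3.5, 1.5, 255°): beam 2 = 0.5176 ≠ 3.6235 ✗
  (6.5, 3.5, 195°): beam 1 = 5.0000 ≠ 1.0000 ✗
  (2.5, 1.5, 120°): beam 1 = 1.5529 ≠ 1.0000 ✗
  (1.5, 2.5, 300°): beam 1 = 0.5176 ≠ 1.0000 ✗
  …
  (3.5, 4.5, 255°): r_1=1.0000, r_2=3.6235, r_3=1.7321 — all match ✓
Unique over the lattice → pose = (3.5, 4.5, 255°).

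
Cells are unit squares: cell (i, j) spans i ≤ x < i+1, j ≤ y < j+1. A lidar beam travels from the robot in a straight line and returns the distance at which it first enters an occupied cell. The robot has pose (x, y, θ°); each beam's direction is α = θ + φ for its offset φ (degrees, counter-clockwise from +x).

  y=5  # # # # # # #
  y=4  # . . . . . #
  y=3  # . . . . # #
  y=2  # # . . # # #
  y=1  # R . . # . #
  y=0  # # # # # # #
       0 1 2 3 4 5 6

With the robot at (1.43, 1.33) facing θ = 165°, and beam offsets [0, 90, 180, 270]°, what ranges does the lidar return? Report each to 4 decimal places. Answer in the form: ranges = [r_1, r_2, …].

ranges = [0.4452, 0.3416, 1.2750, 0.6936]

beam 1: φ=0°, α=165°
  dir = (cos 165°, sin 165°) = (-0.9659, 0.2588); from cell (1,1)
  next x-line at t=0.4452, next y-line at t=2.5887; Δt_x=1.0353, Δt_y=3.8637
    x: enter (0,1) at t=0.4452 ← occupied
  → r_1 = 0.4452
beam 2: φ=90°, α=255°
  dir = (cos 255°, sin 255°) = (-0.2588, -0.9659); from cell (1,1)
  next x-line at t=1.6614, next y-line at t=0.3416; Δt_x=3.8637, Δt_y=1.0353
    y: enter (1,0) at t=0.3416 ← occupied
  → r_2 = 0.3416
beam 3: φ=180°, α=345°
  dir = (cos 345°, sin 345°) = (0.9659, -0.2588); from cell (1,1)
  next x-line at t=0.5901, next y-line at t=1.2750; Δt_x=1.0353, Δt_y=3.8637
    x: enter (2,1) at t=0.5901
    y: enter (2,0) at t=1.2750 ← occupied
  → r_3 = 1.2750
beam 4: φ=270°, α=75°
  dir = (cos 75°, sin 75°) = (0.2588, 0.9659); from cell (1,1)
  next x-line at t=2.2023, next y-line at t=0.6936; Δt_x=3.8637, Δt_y=1.0353
    y: enter (1,2) at t=0.6936 ← occupied
  → r_4 = 0.6936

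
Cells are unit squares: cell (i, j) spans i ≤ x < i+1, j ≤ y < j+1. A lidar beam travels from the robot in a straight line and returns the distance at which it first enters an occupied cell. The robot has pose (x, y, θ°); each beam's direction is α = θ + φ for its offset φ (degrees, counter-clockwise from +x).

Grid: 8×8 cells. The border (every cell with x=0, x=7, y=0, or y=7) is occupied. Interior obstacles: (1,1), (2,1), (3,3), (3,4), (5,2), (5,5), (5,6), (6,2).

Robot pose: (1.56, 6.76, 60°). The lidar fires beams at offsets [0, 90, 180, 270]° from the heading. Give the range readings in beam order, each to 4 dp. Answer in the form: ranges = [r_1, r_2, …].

beam 1: φ=0°, α=60°
  dir = (cos 60°, sin 60°) = (0.5000, 0.8660); from cell (1,6)
  next x-line at t=0.8800, next y-line at t=0.2771; Δt_x=2.0000, Δt_y=1.1547
    y: enter (1,7) at t=0.2771 ← occupied
  → r_1 = 0.2771
beam 2: φ=90°, α=150°
  dir = (cos 150°, sin 150°) = (-0.8660, 0.5000); from cell (1,6)
  next x-line at t=0.6466, next y-line at t=0.4800; Δt_x=1.1547, Δt_y=2.0000
    y: enter (1,7) at t=0.4800 ← occupied
  → r_2 = 0.4800
beam 3: φ=180°, α=240°
  dir = (cos 240°, sin 240°) = (-0.5000, -0.8660); from cell (1,6)
  next x-line at t=1.1200, next y-line at t=0.8776; Δt_x=2.0000, Δt_y=1.1547
    y: enter (1,5) at t=0.8776
    x: enter (0,5) at t=1.1200 ← occupied
  → r_3 = 1.1200
beam 4: φ=270°, α=330°
  dir = (cos 330°, sin 330°) = (0.8660, -0.5000); from cell (1,6)
  next x-line at t=0.5081, next y-line at t=1.5200; Δt_x=1.1547, Δt_y=2.0000
    x: enter (2,6) at t=0.5081
    y: enter (2,5) at t=1.5200
    x: enter (3,5) at t=1.6628
    x: enter (4,5) at t=2.8175
    y: enter (4,4) at t=3.5200
    x: enter (5,4) at t=3.9722
    x: enter (6,4) at t=5.1269
    y: enter (6,3) at t=5.5200
    x: enter (7,3) at t=6.2816 ← occupied
  → r_4 = 6.2816

ranges = [0.2771, 0.4800, 1.1200, 6.2816]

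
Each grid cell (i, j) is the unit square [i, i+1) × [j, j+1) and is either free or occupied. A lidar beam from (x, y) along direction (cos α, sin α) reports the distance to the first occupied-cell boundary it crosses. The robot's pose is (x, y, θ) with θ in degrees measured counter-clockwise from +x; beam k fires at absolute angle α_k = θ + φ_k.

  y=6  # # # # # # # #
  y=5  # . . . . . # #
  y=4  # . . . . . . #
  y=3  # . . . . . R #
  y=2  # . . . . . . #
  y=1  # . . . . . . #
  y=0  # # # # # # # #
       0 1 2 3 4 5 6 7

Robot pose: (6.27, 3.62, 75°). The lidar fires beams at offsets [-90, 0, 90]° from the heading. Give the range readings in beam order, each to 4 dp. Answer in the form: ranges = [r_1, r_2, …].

beam 1: φ=-90°, α=345°
  dir = (cos 345°, sin 345°) = (0.9659, -0.2588); from cell (6,3)
  next x-line at t=0.7558, next y-line at t=2.3955; Δt_x=1.0353, Δt_y=3.8637
    x: enter (7,3) at t=0.7558 ← occupied
  → r_1 = 0.7558
beam 2: φ=0°, α=75°
  dir = (cos 75°, sin 75°) = (0.2588, 0.9659); from cell (6,3)
  next x-line at t=2.8205, next y-line at t=0.3934; Δt_x=3.8637, Δt_y=1.0353
    y: enter (6,4) at t=0.3934
    y: enter (6,5) at t=1.4287 ← occupied
  → r_2 = 1.4287
beam 3: φ=90°, α=165°
  dir = (cos 165°, sin 165°) = (-0.9659, 0.2588); from cell (6,3)
  next x-line at t=0.2795, next y-line at t=1.4682; Δt_x=1.0353, Δt_y=3.8637
    x: enter (5,3) at t=0.2795
    x: enter (4,3) at t=1.3148
    y: enter (4,4) at t=1.4682
    x: enter (3,4) at t=2.3501
    x: enter (2,4) at t=3.3854
    x: enter (1,4) at t=4.4206
    y: enter (1,5) at t=5.3319
    x: enter (0,5) at t=5.4559 ← occupied
  → r_3 = 5.4559

ranges = [0.7558, 1.4287, 5.4559]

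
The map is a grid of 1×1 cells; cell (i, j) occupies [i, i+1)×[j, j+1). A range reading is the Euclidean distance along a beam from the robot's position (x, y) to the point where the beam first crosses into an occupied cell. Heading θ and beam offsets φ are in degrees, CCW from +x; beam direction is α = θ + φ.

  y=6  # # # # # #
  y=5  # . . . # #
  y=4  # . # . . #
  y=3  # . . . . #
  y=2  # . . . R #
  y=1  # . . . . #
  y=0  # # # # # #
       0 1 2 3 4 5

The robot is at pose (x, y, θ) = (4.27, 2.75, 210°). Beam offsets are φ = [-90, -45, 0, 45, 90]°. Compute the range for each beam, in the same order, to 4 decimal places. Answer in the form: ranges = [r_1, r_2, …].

beam 1: φ=-90°, α=120°
  cosα=-0.5000 sinα=0.8660 | (4,2) | tMaxX 0.5400 tMaxY 0.2887 | tΔX 2.0000 tΔY 1.1547
    t=0.2887 [y] (4,3)
    t=0.5400 [x] (3,3)
    t=1.4434 [y] (3,4)
    t=2.5400 [x] (2,4) — stop
  → r_1 = 2.5400
beam 2: φ=-45°, α=165°
  cosα=-0.9659 sinα=0.2588 | (4,2) | tMaxX 0.2795 tMaxY 0.9659 | tΔX 1.0353 tΔY 3.8637
    t=0.2795 [x] (3,2)
    t=0.9659 [y] (3,3)
    t=1.3148 [x] (2,3)
    t=2.3501 [x] (1,3)
    t=3.3854 [x] (0,3) — stop
  → r_2 = 3.3854
beam 3: φ=0°, α=210°
  cosα=-0.8660 sinα=-0.5000 | (4,2) | tMaxX 0.3118 tMaxY 1.5000 | tΔX 1.1547 tΔY 2.0000
    t=0.3118 [x] (3,2)
    t=1.4665 [x] (2,2)
    t=1.5000 [y] (2,1)
    t=2.6212 [x] (1,1)
    t=3.5000 [y] (1,0) — stop
  → r_3 = 3.5000
beam 4: φ=45°, α=255°
  cosα=-0.2588 sinα=-0.9659 | (4,2) | tMaxX 1.0432 tMaxY 0.7765 | tΔX 3.8637 tΔY 1.0353
    t=0.7765 [y] (4,1)
    t=1.0432 [x] (3,1)
    t=1.8117 [y] (3,0) — stop
  → r_4 = 1.8117
beam 5: φ=90°, α=300°
  cosα=0.5000 sinα=-0.8660 | (4,2) | tMaxX 1.4600 tMaxY 0.8660 | tΔX 2.0000 tΔY 1.1547
    t=0.8660 [y] (4,1)
    t=1.4600 [x] (5,1) — stop
  → r_5 = 1.4600

ranges = [2.5400, 3.3854, 3.5000, 1.8117, 1.4600]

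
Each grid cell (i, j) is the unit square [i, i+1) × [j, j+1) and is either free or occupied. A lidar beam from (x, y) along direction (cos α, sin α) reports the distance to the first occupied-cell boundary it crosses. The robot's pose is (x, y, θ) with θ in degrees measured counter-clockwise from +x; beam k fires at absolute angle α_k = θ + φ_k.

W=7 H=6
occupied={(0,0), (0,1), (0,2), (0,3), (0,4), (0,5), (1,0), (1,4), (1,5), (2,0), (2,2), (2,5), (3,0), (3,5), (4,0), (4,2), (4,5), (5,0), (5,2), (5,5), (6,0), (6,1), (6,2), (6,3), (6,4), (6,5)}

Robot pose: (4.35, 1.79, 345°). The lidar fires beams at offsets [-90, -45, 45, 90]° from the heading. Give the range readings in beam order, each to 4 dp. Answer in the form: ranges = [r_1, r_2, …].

ranges = [0.8179, 0.9122, 0.4200, 0.2174]

beam 1: φ=-90°, α=255°
  cosα=-0.2588 sinα=-0.9659 | (4,1) | tMaxX 1.3523 tMaxY 0.8179 | tΔX 3.8637 tΔY 1.0353
    t=0.8179 [y] (4,0) — stop
  → r_1 = 0.8179
beam 2: φ=-45°, α=300°
  cosα=0.5000 sinα=-0.8660 | (4,1) | tMaxX 1.3000 tMaxY 0.9122 | tΔX 2.0000 tΔY 1.1547
    t=0.9122 [y] (4,0) — stop
  → r_2 = 0.9122
beam 3: φ=45°, α=30°
  cosα=0.8660 sinα=0.5000 | (4,1) | tMaxX 0.7506 tMaxY 0.4200 | tΔX 1.1547 tΔY 2.0000
    t=0.4200 [y] (4,2) — stop
  → r_3 = 0.4200
beam 4: φ=90°, α=75°
  cosα=0.2588 sinα=0.9659 | (4,1) | tMaxX 2.5114 tMaxY 0.2174 | tΔX 3.8637 tΔY 1.0353
    t=0.2174 [y] (4,2) — stop
  → r_4 = 0.2174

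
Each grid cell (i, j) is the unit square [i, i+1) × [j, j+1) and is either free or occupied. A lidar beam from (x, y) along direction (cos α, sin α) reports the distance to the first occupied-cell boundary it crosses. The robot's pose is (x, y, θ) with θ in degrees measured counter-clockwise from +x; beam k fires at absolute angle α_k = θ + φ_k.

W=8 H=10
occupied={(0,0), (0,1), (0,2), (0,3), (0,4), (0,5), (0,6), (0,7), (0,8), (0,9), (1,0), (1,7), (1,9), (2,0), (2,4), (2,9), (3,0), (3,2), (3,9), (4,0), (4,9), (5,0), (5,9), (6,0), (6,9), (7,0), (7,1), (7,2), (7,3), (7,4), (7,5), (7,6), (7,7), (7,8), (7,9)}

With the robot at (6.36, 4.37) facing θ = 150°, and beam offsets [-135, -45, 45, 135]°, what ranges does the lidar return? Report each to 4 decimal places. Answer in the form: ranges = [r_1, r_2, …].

beam 1: φ=-135°, α=15°
  dir = (cos 15°, sin 15°) = (0.9659, 0.2588); from cell (6,4)
  next x-line at t=0.6626, next y-line at t=2.4341; Δt_x=1.0353, Δt_y=3.8637
    x: enter (7,4) at t=0.6626 ← occupied
  → r_1 = 0.6626
beam 2: φ=-45°, α=105°
  dir = (cos 105°, sin 105°) = (-0.2588, 0.9659); from cell (6,4)
  next x-line at t=1.3909, next y-line at t=0.6522; Δt_x=3.8637, Δt_y=1.0353
    y: enter (6,5) at t=0.6522
    x: enter (5,5) at t=1.3909
    y: enter (5,6) at t=1.6875
    y: enter (5,7) at t=2.7228
    y: enter (5,8) at t=3.7581
    y: enter (5,9) at t=4.7933 ← occupied
  → r_2 = 4.7933
beam 3: φ=45°, α=195°
  dir = (cos 195°, sin 195°) = (-0.9659, -0.2588); from cell (6,4)
  next x-line at t=0.3727, next y-line at t=1.4296; Δt_x=1.0353, Δt_y=3.8637
    x: enter (5,4) at t=0.3727
    x: enter (4,4) at t=1.4080
    y: enter (4,3) at t=1.4296
    x: enter (3,3) at t=2.4433
    x: enter (2,3) at t=3.4785
    x: enter (1,3) at t=4.5138
    y: enter (1,2) at t=5.2933
    x: enter (0,2) at t=5.5491 ← occupied
  → r_3 = 5.5491
beam 4: φ=135°, α=285°
  dir = (cos 285°, sin 285°) = (0.2588, -0.9659); from cell (6,4)
  next x-line at t=2.4728, next y-line at t=0.3831; Δt_x=3.8637, Δt_y=1.0353
    y: enter (6,3) at t=0.3831
    y: enter (6,2) at t=1.4183
    y: enter (6,1) at t=2.4536
    x: enter (7,1) at t=2.4728 ← occupied
  → r_4 = 2.4728

ranges = [0.6626, 4.7933, 5.5491, 2.4728]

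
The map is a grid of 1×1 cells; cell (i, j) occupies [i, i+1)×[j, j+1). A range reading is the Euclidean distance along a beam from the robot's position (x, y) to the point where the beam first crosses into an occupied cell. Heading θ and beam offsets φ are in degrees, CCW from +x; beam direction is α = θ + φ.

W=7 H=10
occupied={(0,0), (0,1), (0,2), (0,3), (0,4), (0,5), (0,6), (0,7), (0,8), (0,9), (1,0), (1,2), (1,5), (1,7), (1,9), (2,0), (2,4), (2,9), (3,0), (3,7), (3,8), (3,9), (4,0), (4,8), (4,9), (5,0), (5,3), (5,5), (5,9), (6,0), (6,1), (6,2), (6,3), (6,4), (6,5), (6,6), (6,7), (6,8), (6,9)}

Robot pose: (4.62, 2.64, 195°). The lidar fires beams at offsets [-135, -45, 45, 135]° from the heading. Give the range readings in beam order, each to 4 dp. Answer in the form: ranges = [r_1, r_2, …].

ranges = [0.7600, 2.7200, 1.8937, 1.5935]

beam 1: φ=-135°, α=60°
  dir = (cos 60°, sin 60°) = (0.5000, 0.8660); from cell (4,2)
  next x-line at t=0.7600, next y-line at t=0.4157; Δt_x=2.0000, Δt_y=1.1547
    y: enter (4,3) at t=0.4157
    x: enter (5,3) at t=0.7600 ← occupied
  → r_1 = 0.7600
beam 2: φ=-45°, α=150°
  dir = (cos 150°, sin 150°) = (-0.8660, 0.5000); from cell (4,2)
  next x-line at t=0.7159, next y-line at t=0.7200; Δt_x=1.1547, Δt_y=2.0000
    x: enter (3,2) at t=0.7159
    y: enter (3,3) at t=0.7200
    x: enter (2,3) at t=1.8706
    y: enter (2,4) at t=2.7200 ← occupied
  → r_2 = 2.7200
beam 3: φ=45°, α=240°
  dir = (cos 240°, sin 240°) = (-0.5000, -0.8660); from cell (4,2)
  next x-line at t=1.2400, next y-line at t=0.7390; Δt_x=2.0000, Δt_y=1.1547
    y: enter (4,1) at t=0.7390
    x: enter (3,1) at t=1.2400
    y: enter (3,0) at t=1.8937 ← occupied
  → r_3 = 1.8937
beam 4: φ=135°, α=330°
  dir = (cos 330°, sin 330°) = (0.8660, -0.5000); from cell (4,2)
  next x-line at t=0.4388, next y-line at t=1.2800; Δt_x=1.1547, Δt_y=2.0000
    x: enter (5,2) at t=0.4388
    y: enter (5,1) at t=1.2800
    x: enter (6,1) at t=1.5935 ← occupied
  → r_4 = 1.5935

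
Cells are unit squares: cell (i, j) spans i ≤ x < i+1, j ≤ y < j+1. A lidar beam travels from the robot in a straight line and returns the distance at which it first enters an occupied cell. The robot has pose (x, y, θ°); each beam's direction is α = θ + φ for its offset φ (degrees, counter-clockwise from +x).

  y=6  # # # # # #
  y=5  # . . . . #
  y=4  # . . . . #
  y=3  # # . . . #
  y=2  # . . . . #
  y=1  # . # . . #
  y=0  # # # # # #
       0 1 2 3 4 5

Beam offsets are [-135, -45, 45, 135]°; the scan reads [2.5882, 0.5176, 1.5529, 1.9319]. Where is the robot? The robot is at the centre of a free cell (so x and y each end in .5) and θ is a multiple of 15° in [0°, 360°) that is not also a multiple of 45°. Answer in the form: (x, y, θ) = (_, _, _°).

Candidates: 18 free-cell centres × 16 headings = 288 poses. Raycast each; keep the one whose scan matches to 4 dp.
  (4.5, 3.5, 240°): beam 2 = 3.6235 ≠ 0.5176 ✗
  (4.5, 5.5, 60°): beam 1 = 1.9319 ≠ 2.5882 ✗
  (2.5, 5.5, 150°): beam 1 = 1.9319 ≠ 2.5882 ✗
  …
  (2.5, 5.5, 120°): r_1=2.5882, r_2=0.5176, r_3=1.5529, r_4=1.9319 — all match ✓
Only this pose fits every beam.

(x, y, θ) = (2.5, 5.5, 120°)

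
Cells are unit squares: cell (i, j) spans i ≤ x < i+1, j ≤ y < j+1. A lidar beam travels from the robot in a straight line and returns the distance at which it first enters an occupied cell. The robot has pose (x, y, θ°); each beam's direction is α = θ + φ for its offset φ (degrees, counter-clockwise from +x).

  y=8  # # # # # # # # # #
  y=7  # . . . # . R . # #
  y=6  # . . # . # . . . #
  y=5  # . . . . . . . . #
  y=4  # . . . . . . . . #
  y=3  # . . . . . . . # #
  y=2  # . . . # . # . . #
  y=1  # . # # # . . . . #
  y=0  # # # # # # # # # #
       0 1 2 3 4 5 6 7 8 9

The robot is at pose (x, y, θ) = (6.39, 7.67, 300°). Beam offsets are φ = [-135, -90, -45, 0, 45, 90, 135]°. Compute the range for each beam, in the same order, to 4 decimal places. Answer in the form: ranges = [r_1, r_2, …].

ranges = [1.2750, 1.3400, 1.5068, 4.2378, 1.6668, 0.6600, 0.3416]

beam 1: φ=-135°, α=165°
  dir = (cos 165°, sin 165°) = (-0.9659, 0.2588); from cell (6,7)
  next x-line at t=0.4038, next y-line at t=1.2750; Δt_x=1.0353, Δt_y=3.8637
    x: enter (5,7) at t=0.4038
    y: enter (5,8) at t=1.2750 ← occupied
  → r_1 = 1.2750
beam 2: φ=-90°, α=210°
  dir = (cos 210°, sin 210°) = (-0.8660, -0.5000); from cell (6,7)
  next x-line at t=0.4503, next y-line at t=1.3400; Δt_x=1.1547, Δt_y=2.0000
    x: enter (5,7) at t=0.4503
    y: enter (5,6) at t=1.3400 ← occupied
  → r_2 = 1.3400
beam 3: φ=-45°, α=255°
  dir = (cos 255°, sin 255°) = (-0.2588, -0.9659); from cell (6,7)
  next x-line at t=1.5068, next y-line at t=0.6936; Δt_x=3.8637, Δt_y=1.0353
    y: enter (6,6) at t=0.6936
    x: enter (5,6) at t=1.5068 ← occupied
  → r_3 = 1.5068
beam 4: φ=0°, α=300°
  dir = (cos 300°, sin 300°) = (0.5000, -0.8660); from cell (6,7)
  next x-line at t=1.2200, next y-line at t=0.7736; Δt_x=2.0000, Δt_y=1.1547
    y: enter (6,6) at t=0.7736
    x: enter (7,6) at t=1.2200
    y: enter (7,5) at t=1.9283
    y: enter (7,4) at t=3.0831
    x: enter (8,4) at t=3.2200
    y: enter (8,3) at t=4.2378 ← occupied
  → r_4 = 4.2378
beam 5: φ=45°, α=345°
  dir = (cos 345°, sin 345°) = (0.9659, -0.2588); from cell (6,7)
  next x-line at t=0.6315, next y-line at t=2.5887; Δt_x=1.0353, Δt_y=3.8637
    x: enter (7,7) at t=0.6315
    x: enter (8,7) at t=1.6668 ← occupied
  → r_5 = 1.6668
beam 6: φ=90°, α=30°
  dir = (cos 30°, sin 30°) = (0.8660, 0.5000); from cell (6,7)
  next x-line at t=0.7044, next y-line at t=0.6600; Δt_x=1.1547, Δt_y=2.0000
    y: enter (6,8) at t=0.6600 ← occupied
  → r_6 = 0.6600
beam 7: φ=135°, α=75°
  dir = (cos 75°, sin 75°) = (0.2588, 0.9659); from cell (6,7)
  next x-line at t=2.3569, next y-line at t=0.3416; Δt_x=3.8637, Δt_y=1.0353
    y: enter (6,8) at t=0.3416 ← occupied
  → r_7 = 0.3416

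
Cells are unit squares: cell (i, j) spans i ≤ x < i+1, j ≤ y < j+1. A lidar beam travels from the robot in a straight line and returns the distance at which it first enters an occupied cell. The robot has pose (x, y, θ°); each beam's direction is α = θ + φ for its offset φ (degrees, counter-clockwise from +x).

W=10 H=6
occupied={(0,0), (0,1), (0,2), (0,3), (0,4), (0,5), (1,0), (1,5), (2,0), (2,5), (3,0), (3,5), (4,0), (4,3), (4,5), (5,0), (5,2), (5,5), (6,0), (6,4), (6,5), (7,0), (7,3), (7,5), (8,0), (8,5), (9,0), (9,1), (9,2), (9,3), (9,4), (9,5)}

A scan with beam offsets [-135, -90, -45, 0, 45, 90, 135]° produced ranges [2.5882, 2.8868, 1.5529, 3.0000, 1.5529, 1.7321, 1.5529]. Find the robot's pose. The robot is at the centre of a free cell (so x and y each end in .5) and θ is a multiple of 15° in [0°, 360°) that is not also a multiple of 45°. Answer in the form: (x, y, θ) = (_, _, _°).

(x, y, θ) = (2.5, 3.5, 30°)

Enumerate (i+0.5, j+0.5, θ) over the 28 free cells and 16 admissible headings. For each, cast all 7 beams and compare to the given ranges.
  (2.5, 1.5, 300°): beam 1 = 1.5529 ≠ 2.5882 ✗
  (1.5, 2.5, 210°): beam 2 = 1.0000 ≠ 2.8868 ✗
  (8.5, 2.5, 255°): beam 1 = 1.0000 ≠ 2.5882 ✗
  (1.5, 1.5, 195°): beam 1 = 4.0415 ≠ 2.5882 ✗
  (8.5, 1.5, 150°): beam 1 = 0.5176 ≠ 2.5882 ✗
  …
  (2.5, 3.5, 30°): r_1=2.5882, r_2=2.8868, r_3=1.5529, r_4=3.0000, r_5=1.5529, r_6=1.7321, r_7=1.5529 — all match ✓
No second candidate reproduces the full scan.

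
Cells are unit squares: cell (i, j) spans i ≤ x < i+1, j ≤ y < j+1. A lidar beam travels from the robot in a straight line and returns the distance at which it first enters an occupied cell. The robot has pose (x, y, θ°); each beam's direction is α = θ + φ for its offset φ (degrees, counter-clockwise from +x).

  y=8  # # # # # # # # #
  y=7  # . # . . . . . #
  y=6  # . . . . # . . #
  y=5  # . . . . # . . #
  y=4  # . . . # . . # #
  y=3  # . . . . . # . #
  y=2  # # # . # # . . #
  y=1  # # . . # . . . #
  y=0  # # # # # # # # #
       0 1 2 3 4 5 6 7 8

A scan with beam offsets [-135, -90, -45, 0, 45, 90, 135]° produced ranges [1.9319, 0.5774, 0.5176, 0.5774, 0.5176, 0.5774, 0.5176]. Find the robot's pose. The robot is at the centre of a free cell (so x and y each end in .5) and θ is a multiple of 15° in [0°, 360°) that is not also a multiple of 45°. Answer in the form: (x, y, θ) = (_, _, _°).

The pose lattice has 37·16 = 592 candidates. Test each by forward raycasting.
  (3.5, 1.5, 300°): beam 1 = 1.5529 ≠ 1.9319 ✗
  (7.5, 6.5, 30°): beam 1 = 1.5529 ≠ 1.9319 ✗
  (3.5, 5.5, 150°): beam 1 = 1.5529 ≠ 1.9319 ✗
  (1.5, 7.5, 165°): beam 1 = 0.5774 ≠ 1.9319 ✗
  …
  (7.5, 3.5, 60°): r_1=1.9319, r_2=0.5774, r_3=0.5176, r_4=0.5774, r_5=0.5176, r_6=0.5774, r_7=0.5176 — all match ✓
Unique over the lattice → pose = (7.5, 3.5, 60°).

(x, y, θ) = (7.5, 3.5, 60°)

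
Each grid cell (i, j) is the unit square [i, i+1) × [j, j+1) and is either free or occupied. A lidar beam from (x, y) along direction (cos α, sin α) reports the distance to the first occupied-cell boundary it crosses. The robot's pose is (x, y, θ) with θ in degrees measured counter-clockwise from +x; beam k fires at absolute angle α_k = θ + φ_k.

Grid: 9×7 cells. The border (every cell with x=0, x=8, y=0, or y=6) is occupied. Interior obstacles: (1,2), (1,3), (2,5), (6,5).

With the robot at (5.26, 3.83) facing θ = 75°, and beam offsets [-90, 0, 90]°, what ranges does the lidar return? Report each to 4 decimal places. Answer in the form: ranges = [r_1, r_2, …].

beam 1: φ=-90°, α=345°
  d=(0.9659,-0.2588)  start (5,3)  tX=0.7661 tY=3.2069  stride 1/|dx|=1.0353 1/|dy|=3.8637
    cross x-line → (6,3), t=0.7661
    cross x-line → (7,3), t=1.8014
    cross x-line → (8,3), t=2.8367 (wall)
  → r_1 = 2.8367
beam 2: φ=0°, α=75°
  d=(0.2588,0.9659)  start (5,3)  tX=2.8591 tY=0.1760  stride 1/|dx|=3.8637 1/|dy|=1.0353
    cross y-line → (5,4), t=0.1760
    cross y-line → (5,5), t=1.2113
    cross y-line → (5,6), t=2.2465 (wall)
  → r_2 = 2.2465
beam 3: φ=90°, α=165°
  d=(-0.9659,0.2588)  start (5,3)  tX=0.2692 tY=0.6568  stride 1/|dx|=1.0353 1/|dy|=3.8637
    cross x-line → (4,3), t=0.2692
    cross y-line → (4,4), t=0.6568
    cross x-line → (3,4), t=1.3044
    cross x-line → (2,4), t=2.3397
    cross x-line → (1,4), t=3.3750
    cross x-line → (0,4), t=4.4103 (wall)
  → r_3 = 4.4103

ranges = [2.8367, 2.2465, 4.4103]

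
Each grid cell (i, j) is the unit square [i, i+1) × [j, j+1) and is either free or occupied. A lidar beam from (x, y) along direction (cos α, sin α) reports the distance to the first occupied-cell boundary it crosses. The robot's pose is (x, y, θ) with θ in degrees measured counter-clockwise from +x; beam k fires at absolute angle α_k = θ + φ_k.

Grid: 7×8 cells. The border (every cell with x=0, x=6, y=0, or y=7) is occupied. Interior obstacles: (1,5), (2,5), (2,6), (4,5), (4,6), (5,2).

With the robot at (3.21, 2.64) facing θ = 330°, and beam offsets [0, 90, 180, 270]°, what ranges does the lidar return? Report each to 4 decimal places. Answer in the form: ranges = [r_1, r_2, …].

ranges = [3.2216, 2.7251, 2.5519, 1.8937]

beam 1: φ=0°, α=330°
  cosα=0.8660 sinα=-0.5000 | (3,2) | tMaxX 0.9122 tMaxY 1.2800 | tΔX 1.1547 tΔY 2.0000
    t=0.9122 [x] (4,2)
    t=1.2800 [y] (4,1)
    t=2.0669 [x] (5,1)
    t=3.2216 [x] (6,1) — stop
  → r_1 = 3.2216
beam 2: φ=90°, α=60°
  cosα=0.5000 sinα=0.8660 | (3,2) | tMaxX 1.5800 tMaxY 0.4157 | tΔX 2.0000 tΔY 1.1547
    t=0.4157 [y] (3,3)
    t=1.5704 [y] (3,4)
    t=1.5800 [x] (4,4)
    t=2.7251 [y] (4,5) — stop
  → r_2 = 2.7251
beam 3: φ=180°, α=150°
  cosα=-0.8660 sinα=0.5000 | (3,2) | tMaxX 0.2425 tMaxY 0.7200 | tΔX 1.1547 tΔY 2.0000
    t=0.2425 [x] (2,2)
    t=0.7200 [y] (2,3)
    t=1.3972 [x] (1,3)
    t=2.5519 [x] (0,3) — stop
  → r_3 = 2.5519
beam 4: φ=270°, α=240°
  cosα=-0.5000 sinα=-0.8660 | (3,2) | tMaxX 0.4200 tMaxY 0.7390 | tΔX 2.0000 tΔY 1.1547
    t=0.4200 [x] (2,2)
    t=0.7390 [y] (2,1)
    t=1.8937 [y] (2,0) — stop
  → r_4 = 1.8937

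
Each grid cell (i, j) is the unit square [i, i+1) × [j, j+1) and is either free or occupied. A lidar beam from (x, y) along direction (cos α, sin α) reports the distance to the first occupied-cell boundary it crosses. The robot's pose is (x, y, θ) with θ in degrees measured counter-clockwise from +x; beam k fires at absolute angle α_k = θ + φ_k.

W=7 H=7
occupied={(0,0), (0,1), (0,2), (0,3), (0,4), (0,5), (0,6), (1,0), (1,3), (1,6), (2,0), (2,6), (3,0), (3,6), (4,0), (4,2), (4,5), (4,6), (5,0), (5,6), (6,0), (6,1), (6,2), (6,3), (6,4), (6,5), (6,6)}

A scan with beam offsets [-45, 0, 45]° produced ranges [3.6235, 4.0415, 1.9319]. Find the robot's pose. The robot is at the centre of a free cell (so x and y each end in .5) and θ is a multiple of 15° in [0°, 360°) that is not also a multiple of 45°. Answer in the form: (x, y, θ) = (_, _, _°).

(x, y, θ) = (2.5, 4.5, 330°)

Candidates: 22 free-cell centres × 16 headings = 352 poses. Raycast each; keep the one whose scan matches to 4 dp.
  (5.5, 3.5, 330°): beam 1 = 1.9319 ≠ 3.6235 ✗
  (2.5, 1.5, 150°): beam 1 = 1.9319 ≠ 3.6235 ✗
  (2.5, 1.5, 345°): beam 1 = 0.5774 ≠ 3.6235 ✗
  (3.5, 3.5, 300°): beam 1 = 2.5882 ≠ 3.6235 ✗
  …
  (2.5, 4.5, 330°): r_1=3.6235, r_2=4.0415, r_3=1.9319 — all match ✓
Unique over the lattice → pose = (2.5, 4.5, 330°).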